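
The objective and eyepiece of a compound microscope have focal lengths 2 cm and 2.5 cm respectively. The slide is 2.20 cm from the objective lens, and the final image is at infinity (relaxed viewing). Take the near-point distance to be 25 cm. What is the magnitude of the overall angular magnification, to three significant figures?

Objective: 1/d_i = 1/f_obj - 1/d_o = 1/2 - 1/2.20 = 0.04545 cm^-1, so d_i = 22.000 cm.
m_obj = -d_i/d_o = -22.000/2.20 = -10.000.
Eyepiece angular magnification (image at infinity): M_eye = D/f_e = 25/2.5 = 10.000.
Overall M = m_obj x M_eye = (-10.000)(10.000) = -100.00.
|M| = 100.00.

100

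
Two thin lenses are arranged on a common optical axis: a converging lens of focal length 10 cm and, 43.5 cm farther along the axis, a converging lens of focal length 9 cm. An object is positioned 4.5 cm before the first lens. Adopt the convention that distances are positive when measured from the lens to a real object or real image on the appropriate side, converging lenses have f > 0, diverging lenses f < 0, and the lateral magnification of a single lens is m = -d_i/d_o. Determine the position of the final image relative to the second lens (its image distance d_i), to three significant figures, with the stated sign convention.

10.9 cm

Applying the thin-lens equation to the first lens, 1/10 = 1/4.5 + 1/d_i1, which gives d_i1 = -8.182 cm.
With d_i1 < 0 the first image is virtual and lies on the object side; the object distance for lens 2 is d_o2 = 43.5 - (-8.182) = 51.682 cm.
Applying the thin-lens equation again with f_2 = 9 cm and d_o2 = 51.682 cm gives d_i2 = 10.898 cm.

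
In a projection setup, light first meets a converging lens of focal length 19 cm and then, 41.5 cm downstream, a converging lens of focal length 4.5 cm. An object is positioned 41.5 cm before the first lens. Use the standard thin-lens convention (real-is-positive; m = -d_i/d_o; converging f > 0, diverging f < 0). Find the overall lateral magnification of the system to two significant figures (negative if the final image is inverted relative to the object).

1.9

Applying the thin-lens equation to the first lens, 1/19 = 1/41.5 + 1/d_i1, which gives d_i1 = 35.044 cm.
Its lateral magnification is m_1 = -d_i1/d_o1 = -(35.044)/41.5 = -0.8444.
The intermediate image is 35.044 cm to the right of lens 1, so d_o2 = L - d_i1 = 41.5 - 35.044 = 6.456 cm.
Applying the thin-lens equation again with f_2 = 4.5 cm and d_o2 = 6.456 cm gives d_i2 = 14.855 cm.
m_2 = -(14.855)/(6.456) = -2.3011.
Total m = m_1 x m_2 = (-0.8444)(-2.3011) = 1.9432.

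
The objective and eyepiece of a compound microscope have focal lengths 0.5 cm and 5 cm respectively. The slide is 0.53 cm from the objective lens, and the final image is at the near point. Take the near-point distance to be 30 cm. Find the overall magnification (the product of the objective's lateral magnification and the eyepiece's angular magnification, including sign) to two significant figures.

Objective: 1/d_i = 1/f_obj - 1/d_o = 1/0.5 - 1/0.53 = 0.11321 cm^-1, so d_i = 8.833 cm.
m_obj = -d_i/d_o = -8.833/0.53 = -16.667.
Eyepiece angular magnification (image at near point): M_eye = 1 + D/f_e = 1 + 30/5 = 7.000.
Overall M = m_obj x M_eye = (-16.667)(7.000) = -116.67.

-120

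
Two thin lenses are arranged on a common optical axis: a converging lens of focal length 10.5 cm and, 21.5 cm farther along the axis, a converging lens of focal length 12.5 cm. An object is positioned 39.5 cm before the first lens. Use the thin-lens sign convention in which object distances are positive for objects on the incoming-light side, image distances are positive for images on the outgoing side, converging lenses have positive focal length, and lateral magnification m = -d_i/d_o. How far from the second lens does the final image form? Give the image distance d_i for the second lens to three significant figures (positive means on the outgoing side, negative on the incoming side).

Lens 1: 1/d_i1 = 1/f_1 - 1/d_o1 = 1/10.5 - 1/39.5 = 0.06992 cm^-1, so d_i1 = 14.302 cm.
Object distance for lens 2: d_o2 = 21.5 - 14.302 = 7.198 cm.
Lens 2: 1/d_i2 = 1/f_2 - 1/d_o2 = 1/12.5 - 1/(7.198) = -0.05892 cm^-1, so d_i2 = -16.972 cm.

-17.0 cm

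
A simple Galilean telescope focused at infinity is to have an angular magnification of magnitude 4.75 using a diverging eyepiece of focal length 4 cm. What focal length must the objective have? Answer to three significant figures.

|M| = f_obj/|f_eye|, so f_obj = |M| x |f_eye| = 4.75 x 4 = 19.000 cm.

19.0 cm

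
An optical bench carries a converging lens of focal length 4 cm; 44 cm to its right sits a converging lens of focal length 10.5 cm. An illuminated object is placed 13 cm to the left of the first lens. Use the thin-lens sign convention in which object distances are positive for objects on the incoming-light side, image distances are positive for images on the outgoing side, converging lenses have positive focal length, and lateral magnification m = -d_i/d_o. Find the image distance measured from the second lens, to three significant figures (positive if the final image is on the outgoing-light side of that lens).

14.5 cm

First lens: d_i1 = 1/(1/4 - 1/13) = 5.778 cm.
The intermediate image is 5.778 cm to the right of lens 1, so d_o2 = L - d_i1 = 44 - 5.778 = 38.222 cm.
Second lens: d_i2 = 1/(1/10.5 - 1/(38.222)) = 14.477 cm.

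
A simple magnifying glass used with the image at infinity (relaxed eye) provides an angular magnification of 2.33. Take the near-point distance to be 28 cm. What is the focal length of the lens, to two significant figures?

12 cm

For the image at infinity, M = D/f.
f = D/M = 28/2.33 = 12.017 cm.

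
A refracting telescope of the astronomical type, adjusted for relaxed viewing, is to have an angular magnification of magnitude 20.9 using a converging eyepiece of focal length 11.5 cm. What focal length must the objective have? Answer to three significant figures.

|M| = f_obj/|f_eye|, so f_obj = |M| x |f_eye| = 20.9 x 11.5 = 240.350 cm.

240 cm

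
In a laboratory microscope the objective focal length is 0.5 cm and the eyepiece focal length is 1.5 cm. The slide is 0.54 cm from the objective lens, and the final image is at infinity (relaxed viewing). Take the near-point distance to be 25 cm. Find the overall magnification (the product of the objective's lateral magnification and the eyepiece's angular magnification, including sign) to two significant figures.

Objective: 1/d_i = 1/f_obj - 1/d_o = 1/0.5 - 1/0.54 = 0.14815 cm^-1, so d_i = 6.750 cm.
m_obj = -d_i/d_o = -6.750/0.54 = -12.500.
Eyepiece angular magnification (image at infinity): M_eye = D/f_e = 25/1.5 = 16.667.
Overall M = m_obj x M_eye = (-12.500)(16.667) = -208.33.

-210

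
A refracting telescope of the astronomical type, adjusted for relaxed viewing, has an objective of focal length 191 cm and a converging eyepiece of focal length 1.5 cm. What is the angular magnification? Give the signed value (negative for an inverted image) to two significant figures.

-130

M = -f_obj/f_eye = -191/(1.5) = -127.333.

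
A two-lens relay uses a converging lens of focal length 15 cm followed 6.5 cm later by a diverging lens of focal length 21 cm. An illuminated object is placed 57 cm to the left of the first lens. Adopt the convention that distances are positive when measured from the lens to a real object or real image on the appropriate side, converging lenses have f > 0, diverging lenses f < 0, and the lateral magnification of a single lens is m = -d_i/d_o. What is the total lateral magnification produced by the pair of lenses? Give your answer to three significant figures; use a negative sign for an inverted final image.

-1.05

Applying the thin-lens equation to the first lens, 1/15 = 1/57 + 1/d_i1, which gives d_i1 = 20.357 cm.
Its lateral magnification is m_1 = -d_i1/d_o1 = -(20.357)/57 = -0.3571.
This image would form 20.357 cm past lens 1, i.e. 13.857 cm beyond lens 2, so it is a virtual object for lens 2: d_o2 = 6.5 - 20.357 = -13.857 cm.
Applying the thin-lens equation again with f_2 = -21 cm and d_o2 = -13.857 cm gives d_i2 = 40.740 cm.
m_2 = -(40.740)/(-13.857) = 2.9400.
Total m = m_1 x m_2 = (-0.3571)(2.9400) = -1.0500.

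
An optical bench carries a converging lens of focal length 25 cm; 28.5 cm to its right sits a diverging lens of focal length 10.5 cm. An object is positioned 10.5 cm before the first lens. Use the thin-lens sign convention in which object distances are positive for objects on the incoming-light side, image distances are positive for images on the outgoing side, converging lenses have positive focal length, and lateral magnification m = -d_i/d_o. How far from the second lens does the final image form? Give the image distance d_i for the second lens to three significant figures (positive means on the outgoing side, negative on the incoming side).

Lens 1: 1/d_i1 = 1/f_1 - 1/d_o1 = 1/25 - 1/10.5 = -0.05524 cm^-1, so d_i1 = -18.103 cm.
The intermediate image is virtual, 18.103 cm to the left of lens 1, so d_o2 = L - d_i1 = 28.5 - (-18.103) = 46.603 cm.
Lens 2: 1/d_i2 = 1/f_2 - 1/d_o2 = 1/(-10.5) - 1/(46.603) = -0.11670 cm^-1, so d_i2 = -8.569 cm.

-8.57 cm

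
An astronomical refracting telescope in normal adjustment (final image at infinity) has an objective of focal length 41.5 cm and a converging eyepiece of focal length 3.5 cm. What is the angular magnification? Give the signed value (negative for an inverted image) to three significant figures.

M = -f_obj/f_eye = -41.5/(3.5) = -11.857.

-11.9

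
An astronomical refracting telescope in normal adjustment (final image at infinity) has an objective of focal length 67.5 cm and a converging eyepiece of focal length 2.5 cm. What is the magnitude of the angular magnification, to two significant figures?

|M| = f_obj/|f_eye| = 67.5/2.5 = 27.000.

27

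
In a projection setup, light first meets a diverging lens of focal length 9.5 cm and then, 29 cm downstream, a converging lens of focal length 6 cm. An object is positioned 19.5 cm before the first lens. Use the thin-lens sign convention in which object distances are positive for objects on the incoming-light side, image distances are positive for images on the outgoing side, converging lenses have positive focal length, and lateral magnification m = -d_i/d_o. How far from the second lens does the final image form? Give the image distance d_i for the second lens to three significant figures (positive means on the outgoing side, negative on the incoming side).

7.22 cm

Applying the thin-lens equation to the first lens, 1/(-9.5) = 1/19.5 + 1/d_i1, which gives d_i1 = -6.388 cm.
With d_i1 < 0 the first image is virtual and lies on the object side; the object distance for lens 2 is d_o2 = 29 - (-6.388) = 35.388 cm.
Applying the thin-lens equation again with f_2 = 6 cm and d_o2 = 35.388 cm gives d_i2 = 7.225 cm.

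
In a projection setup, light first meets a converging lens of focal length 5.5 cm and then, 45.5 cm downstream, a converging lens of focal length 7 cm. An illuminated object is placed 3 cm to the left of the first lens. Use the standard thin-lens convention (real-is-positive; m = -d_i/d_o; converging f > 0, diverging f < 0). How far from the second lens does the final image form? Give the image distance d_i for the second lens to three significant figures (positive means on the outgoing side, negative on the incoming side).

Applying the thin-lens equation to the first lens, 1/5.5 = 1/3 + 1/d_i1, which gives d_i1 = -6.600 cm.
With d_i1 < 0 the first image is virtual and lies on the object side; the object distance for lens 2 is d_o2 = 45.5 - (-6.600) = 52.100 cm.
Applying the thin-lens equation again with f_2 = 7 cm and d_o2 = 52.100 cm gives d_i2 = 8.086 cm.

8.09 cm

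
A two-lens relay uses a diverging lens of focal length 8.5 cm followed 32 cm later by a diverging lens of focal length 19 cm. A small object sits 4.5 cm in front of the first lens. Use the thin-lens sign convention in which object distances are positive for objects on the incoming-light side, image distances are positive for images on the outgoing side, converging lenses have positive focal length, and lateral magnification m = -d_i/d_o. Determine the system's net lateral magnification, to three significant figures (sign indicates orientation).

Lens 1: 1/d_i1 = 1/f_1 - 1/d_o1 = 1/(-8.5) - 1/4.5 = -0.33987 cm^-1, so d_i1 = -2.942 cm.
m_1 = -(-2.942)/4.5 = 0.6538.
The intermediate image is virtual, 2.942 cm to the left of lens 1, so d_o2 = L - d_i1 = 32 - (-2.942) = 34.942 cm.
Lens 2: 1/d_i2 = 1/f_2 - 1/d_o2 = 1/(-19) - 1/(34.942) = -0.08125 cm^-1, so d_i2 = -12.308 cm.
m_2 = -(-12.308)/(34.942) = 0.3522.
Overall magnification: m = m_1 m_2 = 0.2303.

0.230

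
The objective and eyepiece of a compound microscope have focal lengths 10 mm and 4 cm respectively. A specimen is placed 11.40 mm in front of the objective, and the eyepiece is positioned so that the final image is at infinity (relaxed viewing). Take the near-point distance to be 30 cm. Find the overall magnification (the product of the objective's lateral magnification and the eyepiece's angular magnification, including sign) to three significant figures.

Convert to cm: f_obj = 10 mm = 1 cm; d_o = 11.40 mm = 1.14 cm.
Objective: 1/d_i = 1/f_obj - 1/d_o = 1/1 - 1/1.14 = 0.12281 cm^-1, so d_i = 8.143 cm.
m_obj = -d_i/d_o = -8.143/1.14 = -7.143.
Eyepiece angular magnification (image at infinity): M_eye = D/f_e = 30/4 = 7.500.
Overall M = m_obj x M_eye = (-7.143)(7.500) = -53.57.

-53.6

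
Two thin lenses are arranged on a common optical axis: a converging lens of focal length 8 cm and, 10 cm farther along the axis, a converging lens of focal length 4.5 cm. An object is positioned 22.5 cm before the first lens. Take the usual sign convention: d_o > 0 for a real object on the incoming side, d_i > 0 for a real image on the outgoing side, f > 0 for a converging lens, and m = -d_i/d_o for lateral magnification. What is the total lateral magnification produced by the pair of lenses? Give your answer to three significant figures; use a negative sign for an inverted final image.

Applying the thin-lens equation to the first lens, 1/8 = 1/22.5 + 1/d_i1, which gives d_i1 = 12.414 cm.
Its lateral magnification is m_1 = -d_i1/d_o1 = -(12.414)/22.5 = -0.5517.
This image would form 12.414 cm past lens 1, i.e. 2.414 cm beyond lens 2, so it is a virtual object for lens 2: d_o2 = 10 - 12.414 = -2.414 cm.
Applying the thin-lens equation again with f_2 = 4.5 cm and d_o2 = -2.414 cm gives d_i2 = 1.571 cm.
m_2 = -(1.571)/(-2.414) = 0.6509.
Total m = m_1 x m_2 = (-0.5517)(0.6509) = -0.3591.

-0.359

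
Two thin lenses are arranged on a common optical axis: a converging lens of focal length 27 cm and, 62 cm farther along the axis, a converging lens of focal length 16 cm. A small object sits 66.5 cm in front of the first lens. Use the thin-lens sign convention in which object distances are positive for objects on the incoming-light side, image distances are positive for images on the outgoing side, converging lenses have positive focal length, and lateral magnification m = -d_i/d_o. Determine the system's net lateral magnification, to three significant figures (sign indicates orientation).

20.1

Lens 1: 1/d_i1 = 1/f_1 - 1/d_o1 = 1/27 - 1/66.5 = 0.02200 cm^-1, so d_i1 = 45.456 cm.
m_1 = -(45.456)/66.5 = -0.6835.
The intermediate image is 45.456 cm to the right of lens 1, so d_o2 = L - d_i1 = 62 - 45.456 = 16.544 cm.
Lens 2: 1/d_i2 = 1/f_2 - 1/d_o2 = 1/16 - 1/(16.544) = 0.00206 cm^-1, so d_i2 = 486.326 cm.
m_2 = -(486.326)/(16.544) = -29.3953.
The system's lateral magnification is m_1 m_2 = (-0.6835)(-29.3953) = 20.0930.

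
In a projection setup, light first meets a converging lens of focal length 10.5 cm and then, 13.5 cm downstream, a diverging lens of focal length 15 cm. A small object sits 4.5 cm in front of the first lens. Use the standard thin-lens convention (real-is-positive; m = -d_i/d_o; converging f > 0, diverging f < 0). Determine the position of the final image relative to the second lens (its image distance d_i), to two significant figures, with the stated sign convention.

-8.8 cm

First lens: d_i1 = 1/(1/10.5 - 1/4.5) = -7.875 cm.
With d_i1 < 0 the first image is virtual and lies on the object side; the object distance for lens 2 is d_o2 = 13.5 - (-7.875) = 21.375 cm.
Second lens: d_i2 = 1/(1/(-15) - 1/(21.375)) = -8.814 cm.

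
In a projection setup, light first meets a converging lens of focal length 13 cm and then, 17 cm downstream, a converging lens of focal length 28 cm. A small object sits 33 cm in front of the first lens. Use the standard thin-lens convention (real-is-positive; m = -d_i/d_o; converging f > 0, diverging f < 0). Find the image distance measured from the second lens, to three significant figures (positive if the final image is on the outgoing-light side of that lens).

Lens 1: 1/d_i1 = 1/f_1 - 1/d_o1 = 1/13 - 1/33 = 0.04662 cm^-1, so d_i1 = 21.450 cm.
This image would form 21.450 cm past lens 1, i.e. 4.450 cm beyond lens 2, so it is a virtual object for lens 2: d_o2 = 17 - 21.450 = -4.450 cm.
Lens 2: 1/d_i2 = 1/f_2 - 1/d_o2 = 1/28 - 1/(-4.450) = 0.26043 cm^-1, so d_i2 = 3.840 cm.

3.84 cm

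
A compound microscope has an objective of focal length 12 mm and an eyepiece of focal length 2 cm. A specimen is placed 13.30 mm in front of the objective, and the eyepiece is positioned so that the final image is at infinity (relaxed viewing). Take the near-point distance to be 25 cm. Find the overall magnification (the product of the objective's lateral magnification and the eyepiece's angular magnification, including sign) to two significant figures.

Convert to cm: f_obj = 12 mm = 1.2 cm; d_o = 13.30 mm = 1.33 cm.
Objective: 1/d_i = 1/f_obj - 1/d_o = 1/1.2 - 1/1.33 = 0.08145 cm^-1, so d_i = 12.277 cm.
m_obj = -d_i/d_o = -12.277/1.33 = -9.231.
Eyepiece angular magnification (image at infinity): M_eye = D/f_e = 25/2 = 12.500.
Overall M = m_obj x M_eye = (-9.231)(12.500) = -115.38.

-120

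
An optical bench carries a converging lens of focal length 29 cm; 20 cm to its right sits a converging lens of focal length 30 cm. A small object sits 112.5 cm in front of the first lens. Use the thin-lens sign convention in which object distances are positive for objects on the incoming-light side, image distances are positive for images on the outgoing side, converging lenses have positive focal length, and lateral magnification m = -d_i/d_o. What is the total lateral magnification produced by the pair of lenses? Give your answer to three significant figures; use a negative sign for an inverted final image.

Lens 1: 1/d_i1 = 1/f_1 - 1/d_o1 = 1/29 - 1/112.5 = 0.02559 cm^-1, so d_i1 = 39.072 cm.
m_1 = -(39.072)/112.5 = -0.3473.
Since 39.072 cm > 20 cm, the first image lies past the second lens and serves as a virtual object: d_o2 = L - d_i1 = -19.072 cm.
Lens 2: 1/d_i2 = 1/f_2 - 1/d_o2 = 1/30 - 1/(-19.072) = 0.08577 cm^-1, so d_i2 = 11.660 cm.
m_2 = -(11.660)/(-19.072) = 0.6113.
Overall magnification: m = m_1 m_2 = -0.2123.

-0.212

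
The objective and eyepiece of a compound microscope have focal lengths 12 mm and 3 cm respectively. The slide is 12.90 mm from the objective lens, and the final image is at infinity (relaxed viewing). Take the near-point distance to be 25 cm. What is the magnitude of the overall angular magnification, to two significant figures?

110

Convert to cm: f_obj = 12 mm = 1.2 cm; d_o = 12.90 mm = 1.29 cm.
Objective: 1/d_i = 1/f_obj - 1/d_o = 1/1.2 - 1/1.29 = 0.05814 cm^-1, so d_i = 17.200 cm.
m_obj = -d_i/d_o = -17.200/1.29 = -13.333.
Eyepiece angular magnification (image at infinity): M_eye = D/f_e = 25/3 = 8.333.
Overall M = m_obj x M_eye = (-13.333)(8.333) = -111.11.
|M| = 111.11.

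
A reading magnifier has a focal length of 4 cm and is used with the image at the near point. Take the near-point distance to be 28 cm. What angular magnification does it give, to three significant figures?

8.00

M = 1 + D/f = 1 + 28/4 = 8.000.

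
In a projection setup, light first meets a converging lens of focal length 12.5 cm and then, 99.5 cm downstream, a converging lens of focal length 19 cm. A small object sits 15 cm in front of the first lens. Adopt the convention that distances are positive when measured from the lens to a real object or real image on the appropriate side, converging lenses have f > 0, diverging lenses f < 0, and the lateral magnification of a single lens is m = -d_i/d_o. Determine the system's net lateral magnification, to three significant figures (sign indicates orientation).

Applying the thin-lens equation to the first lens, 1/12.5 = 1/15 + 1/d_i1, which gives d_i1 = 75.000 cm.
Its lateral magnification is m_1 = -d_i1/d_o1 = -(75.000)/15 = -5.0000.
The intermediate image is 75.000 cm to the right of lens 1, so d_o2 = L - d_i1 = 99.5 - 75.000 = 24.500 cm.
Applying the thin-lens equation again with f_2 = 19 cm and d_o2 = 24.500 cm gives d_i2 = 84.636 cm.
m_2 = -(84.636)/(24.500) = -3.4545.
The system's lateral magnification is m_1 m_2 = (-5.0000)(-3.4545) = 17.2727.

17.3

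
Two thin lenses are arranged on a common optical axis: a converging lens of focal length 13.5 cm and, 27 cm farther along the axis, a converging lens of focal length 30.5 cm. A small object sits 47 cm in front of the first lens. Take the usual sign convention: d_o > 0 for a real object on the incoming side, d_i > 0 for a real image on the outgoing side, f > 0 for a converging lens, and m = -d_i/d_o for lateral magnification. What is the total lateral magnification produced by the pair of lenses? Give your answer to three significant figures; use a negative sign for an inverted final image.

-0.548

Applying the thin-lens equation to the first lens, 1/13.5 = 1/47 + 1/d_i1, which gives d_i1 = 18.940 cm.
Its lateral magnification is m_1 = -d_i1/d_o1 = -(18.940)/47 = -0.4030.
The intermediate image is 18.940 cm to the right of lens 1, so d_o2 = L - d_i1 = 27 - 18.940 = 8.060 cm.
Applying the thin-lens equation again with f_2 = 30.5 cm and d_o2 = 8.060 cm gives d_i2 = -10.954 cm.
m_2 = -(-10.954)/(8.060) = 1.3592.
Total m = m_1 x m_2 = (-0.4030)(1.3592) = -0.5477.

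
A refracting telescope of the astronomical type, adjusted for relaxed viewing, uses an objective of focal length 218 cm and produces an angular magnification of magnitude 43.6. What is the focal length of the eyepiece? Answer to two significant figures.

5.0 cm

|M| = f_obj/f_eye, so f_eye = f_obj/|M| = 218/43.6 = 5.000 cm.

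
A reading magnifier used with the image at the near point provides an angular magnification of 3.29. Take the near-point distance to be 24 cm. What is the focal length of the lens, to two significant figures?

10 cm

For the image at the near point, M = 1 + D/f.
f = D/(M - 1) = 24/(3.29 - 1) = 10.480 cm.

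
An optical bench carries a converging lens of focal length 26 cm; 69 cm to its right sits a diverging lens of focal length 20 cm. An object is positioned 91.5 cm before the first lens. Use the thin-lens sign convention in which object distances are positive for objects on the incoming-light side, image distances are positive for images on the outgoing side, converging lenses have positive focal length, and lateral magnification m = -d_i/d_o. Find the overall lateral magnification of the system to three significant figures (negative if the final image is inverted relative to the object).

First lens: d_i1 = 1/(1/26 - 1/91.5) = 36.321 cm.
m_1 = -(36.321)/91.5 = -0.3969.
That image sits 32.679 cm in front of the second lens, so d_o2 = 32.679 cm.
Second lens: d_i2 = 1/(1/(-20) - 1/(32.679)) = -12.407 cm.
m_2 = -(-12.407)/(32.679) = 0.3797.
The system's lateral magnification is m_1 m_2 = (-0.3969)(0.3797) = -0.1507.

-0.151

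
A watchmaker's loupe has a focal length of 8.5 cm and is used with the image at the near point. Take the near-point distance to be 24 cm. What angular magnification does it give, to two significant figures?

M = 1 + D/f = 1 + 24/8.5 = 3.824.

3.8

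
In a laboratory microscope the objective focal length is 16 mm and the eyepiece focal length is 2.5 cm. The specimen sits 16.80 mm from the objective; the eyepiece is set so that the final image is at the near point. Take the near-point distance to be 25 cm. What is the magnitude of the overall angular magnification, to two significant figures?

220

Convert to cm: f_obj = 16 mm = 1.6 cm; d_o = 16.80 mm = 1.68 cm.
Objective: 1/d_i = 1/f_obj - 1/d_o = 1/1.6 - 1/1.68 = 0.02976 cm^-1, so d_i = 33.600 cm.
m_obj = -d_i/d_o = -33.600/1.68 = -20.000.
Eyepiece angular magnification (image at near point): M_eye = 1 + D/f_e = 1 + 25/2.5 = 11.000.
Overall M = m_obj x M_eye = (-20.000)(11.000) = -220.00.
|M| = 220.00.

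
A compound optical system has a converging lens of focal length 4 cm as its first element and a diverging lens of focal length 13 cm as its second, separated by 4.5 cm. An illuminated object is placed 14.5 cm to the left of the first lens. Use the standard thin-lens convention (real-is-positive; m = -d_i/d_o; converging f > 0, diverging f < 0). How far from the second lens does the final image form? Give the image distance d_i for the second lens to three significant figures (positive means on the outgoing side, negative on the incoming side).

First lens: d_i1 = 1/(1/4 - 1/14.5) = 5.524 cm.
This image would form 5.524 cm past lens 1, i.e. 1.024 cm beyond lens 2, so it is a virtual object for lens 2: d_o2 = 4.5 - 5.524 = -1.024 cm.
Second lens: d_i2 = 1/(1/(-13) - 1/(-1.024)) = 1.111 cm.

1.11 cm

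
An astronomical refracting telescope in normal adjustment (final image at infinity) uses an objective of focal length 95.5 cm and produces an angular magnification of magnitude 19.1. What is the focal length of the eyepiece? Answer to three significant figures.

|M| = f_obj/f_eye, so f_eye = f_obj/|M| = 95.5/19.1 = 5.000 cm.

5.00 cm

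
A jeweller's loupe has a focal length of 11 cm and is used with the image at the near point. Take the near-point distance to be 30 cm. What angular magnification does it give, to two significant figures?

3.7

M = 1 + D/f = 1 + 30/11 = 3.727.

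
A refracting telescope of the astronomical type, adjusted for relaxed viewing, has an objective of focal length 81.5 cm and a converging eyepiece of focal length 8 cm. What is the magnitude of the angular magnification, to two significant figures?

10

|M| = f_obj/|f_eye| = 81.5/8 = 10.188.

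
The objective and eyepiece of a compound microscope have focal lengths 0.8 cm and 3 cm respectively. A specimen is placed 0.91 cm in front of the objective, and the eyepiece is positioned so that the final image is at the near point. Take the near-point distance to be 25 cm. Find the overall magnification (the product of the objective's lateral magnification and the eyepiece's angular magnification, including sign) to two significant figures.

Objective: 1/d_i = 1/f_obj - 1/d_o = 1/0.8 - 1/0.91 = 0.15110 cm^-1, so d_i = 6.618 cm.
m_obj = -d_i/d_o = -6.618/0.91 = -7.273.
Eyepiece angular magnification (image at near point): M_eye = 1 + D/f_e = 1 + 25/3 = 9.333.
Overall M = m_obj x M_eye = (-7.273)(9.333) = -67.88.

-68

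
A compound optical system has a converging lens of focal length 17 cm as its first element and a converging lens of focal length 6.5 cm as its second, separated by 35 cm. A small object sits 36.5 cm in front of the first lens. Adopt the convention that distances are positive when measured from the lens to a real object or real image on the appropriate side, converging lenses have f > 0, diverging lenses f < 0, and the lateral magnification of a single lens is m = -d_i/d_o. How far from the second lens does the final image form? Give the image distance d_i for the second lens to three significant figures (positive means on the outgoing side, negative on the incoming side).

Lens 1: 1/d_i1 = 1/f_1 - 1/d_o1 = 1/17 - 1/36.5 = 0.03143 cm^-1, so d_i1 = 31.821 cm.
That image sits 3.179 cm in front of the second lens, so d_o2 = 3.179 cm.
Lens 2: 1/d_i2 = 1/f_2 - 1/d_o2 = 1/6.5 - 1/(3.179) = -0.16067 cm^-1, so d_i2 = -6.224 cm.

-6.22 cm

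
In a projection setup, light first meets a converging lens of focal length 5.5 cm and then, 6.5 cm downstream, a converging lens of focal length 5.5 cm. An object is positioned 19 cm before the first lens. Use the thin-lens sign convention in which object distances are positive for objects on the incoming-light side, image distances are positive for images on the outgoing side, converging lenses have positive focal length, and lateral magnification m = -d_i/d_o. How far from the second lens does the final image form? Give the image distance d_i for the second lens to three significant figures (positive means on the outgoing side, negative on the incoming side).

Lens 1: 1/d_i1 = 1/f_1 - 1/d_o1 = 1/5.5 - 1/19 = 0.12919 cm^-1, so d_i1 = 7.741 cm.
Since 7.741 cm > 6.5 cm, the first image lies past the second lens and serves as a virtual object: d_o2 = L - d_i1 = -1.241 cm.
Lens 2: 1/d_i2 = 1/f_2 - 1/d_o2 = 1/5.5 - 1/(-1.241) = 0.98779 cm^-1, so d_i2 = 1.012 cm.

1.01 cm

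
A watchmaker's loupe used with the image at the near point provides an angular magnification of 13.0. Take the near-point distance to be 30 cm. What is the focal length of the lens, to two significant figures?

2.5 cm

For the image at the near point, M = 1 + D/f.
f = D/(M - 1) = 30/(13.0 - 1) = 2.500 cm.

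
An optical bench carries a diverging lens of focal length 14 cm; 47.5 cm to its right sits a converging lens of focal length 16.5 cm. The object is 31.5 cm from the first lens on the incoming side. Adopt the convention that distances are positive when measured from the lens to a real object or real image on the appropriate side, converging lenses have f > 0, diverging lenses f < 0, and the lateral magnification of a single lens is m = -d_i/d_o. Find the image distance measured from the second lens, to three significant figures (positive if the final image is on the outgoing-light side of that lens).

23.2 cm

Lens 1: 1/d_i1 = 1/f_1 - 1/d_o1 = 1/(-14) - 1/31.5 = -0.10317 cm^-1, so d_i1 = -9.692 cm.
The intermediate image is virtual, 9.692 cm to the left of lens 1, so d_o2 = L - d_i1 = 47.5 - (-9.692) = 57.192 cm.
Lens 2: 1/d_i2 = 1/f_2 - 1/d_o2 = 1/16.5 - 1/(57.192) = 0.04312 cm^-1, so d_i2 = 23.190 cm.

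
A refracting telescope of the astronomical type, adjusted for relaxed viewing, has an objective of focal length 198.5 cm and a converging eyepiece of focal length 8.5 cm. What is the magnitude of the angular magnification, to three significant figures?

|M| = f_obj/|f_eye| = 198.5/8.5 = 23.353.

23.4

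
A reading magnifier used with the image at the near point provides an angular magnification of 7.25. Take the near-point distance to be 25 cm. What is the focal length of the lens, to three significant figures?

4.00 cm

For the image at the near point, M = 1 + D/f.
f = D/(M - 1) = 25/(7.25 - 1) = 4.000 cm.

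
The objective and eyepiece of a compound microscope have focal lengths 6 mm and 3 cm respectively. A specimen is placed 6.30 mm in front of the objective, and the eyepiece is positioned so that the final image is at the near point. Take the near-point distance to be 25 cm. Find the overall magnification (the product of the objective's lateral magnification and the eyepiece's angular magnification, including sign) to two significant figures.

-190

Convert to cm: f_obj = 6 mm = 0.6 cm; d_o = 6.30 mm = 0.63 cm.
Objective: 1/d_i = 1/f_obj - 1/d_o = 1/0.6 - 1/0.63 = 0.07937 cm^-1, so d_i = 12.600 cm.
m_obj = -d_i/d_o = -12.600/0.63 = -20.000.
Eyepiece angular magnification (image at near point): M_eye = 1 + D/f_e = 1 + 25/3 = 9.333.
Overall M = m_obj x M_eye = (-20.000)(9.333) = -186.67.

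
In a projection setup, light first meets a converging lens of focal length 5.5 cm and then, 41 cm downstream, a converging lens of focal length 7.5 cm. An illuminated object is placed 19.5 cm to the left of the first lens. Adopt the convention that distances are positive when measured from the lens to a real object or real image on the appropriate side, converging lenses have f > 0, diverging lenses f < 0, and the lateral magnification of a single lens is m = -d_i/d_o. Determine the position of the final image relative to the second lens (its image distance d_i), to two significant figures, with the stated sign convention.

First lens: d_i1 = 1/(1/5.5 - 1/19.5) = 7.661 cm.
The intermediate image is 7.661 cm to the right of lens 1, so d_o2 = L - d_i1 = 41 - 7.661 = 33.339 cm.
Second lens: d_i2 = 1/(1/7.5 - 1/(33.339)) = 9.677 cm.

9.7 cm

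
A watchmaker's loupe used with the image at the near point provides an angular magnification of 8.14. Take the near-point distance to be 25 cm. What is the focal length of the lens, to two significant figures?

For the image at the near point, M = 1 + D/f.
f = D/(M - 1) = 25/(8.14 - 1) = 3.501 cm.

3.5 cm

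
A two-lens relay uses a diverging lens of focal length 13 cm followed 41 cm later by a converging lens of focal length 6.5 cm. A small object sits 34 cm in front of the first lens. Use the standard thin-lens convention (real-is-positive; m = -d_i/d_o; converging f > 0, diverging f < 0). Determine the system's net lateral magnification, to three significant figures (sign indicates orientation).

-0.0409

First lens: d_i1 = 1/(1/(-13) - 1/34) = -9.404 cm.
m_1 = -(-9.404)/34 = 0.2766.
With d_i1 < 0 the first image is virtual and lies on the object side; the object distance for lens 2 is d_o2 = 41 - (-9.404) = 50.404 cm.
Second lens: d_i2 = 1/(1/6.5 - 1/(50.404)) = 7.462 cm.
m_2 = -(7.462)/(50.404) = -0.1480.
The system's lateral magnification is m_1 m_2 = (0.2766)(-0.1480) = -0.0409.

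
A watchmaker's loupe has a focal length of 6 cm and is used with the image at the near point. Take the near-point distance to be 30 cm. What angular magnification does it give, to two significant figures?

6.0

M = 1 + D/f = 1 + 30/6 = 6.000.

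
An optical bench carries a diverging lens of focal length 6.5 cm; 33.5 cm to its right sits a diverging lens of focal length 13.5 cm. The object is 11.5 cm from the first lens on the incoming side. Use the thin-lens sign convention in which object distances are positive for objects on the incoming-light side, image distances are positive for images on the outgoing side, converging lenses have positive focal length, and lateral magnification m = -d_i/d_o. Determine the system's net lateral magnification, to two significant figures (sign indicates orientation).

First lens: d_i1 = 1/(1/(-6.5) - 1/11.5) = -4.153 cm.
m_1 = -(-4.153)/11.5 = 0.3611.
The intermediate image is virtual, 4.153 cm to the left of lens 1, so d_o2 = L - d_i1 = 33.5 - (-4.153) = 37.653 cm.
Second lens: d_i2 = 1/(1/(-13.5) - 1/(37.653)) = -9.937 cm.
m_2 = -(-9.937)/(37.653) = 0.2639.
Total m = m_1 x m_2 = (0.3611)(0.2639) = 0.0953.

0.095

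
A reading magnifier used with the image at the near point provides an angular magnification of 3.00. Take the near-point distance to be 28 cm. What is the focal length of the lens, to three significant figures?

14.0 cm

For the image at the near point, M = 1 + D/f.
f = D/(M - 1) = 28/(3.0 - 1) = 14.000 cm.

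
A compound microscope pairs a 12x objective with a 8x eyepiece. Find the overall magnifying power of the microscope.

The overall magnification of a compound microscope is the product of the objective and eyepiece magnifications:
M = M_obj x M_eye = 12 x 8 = 96.

96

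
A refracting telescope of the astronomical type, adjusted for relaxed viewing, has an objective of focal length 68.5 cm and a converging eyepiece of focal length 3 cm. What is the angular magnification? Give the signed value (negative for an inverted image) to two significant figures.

M = -f_obj/f_eye = -68.5/(3) = -22.833.

-23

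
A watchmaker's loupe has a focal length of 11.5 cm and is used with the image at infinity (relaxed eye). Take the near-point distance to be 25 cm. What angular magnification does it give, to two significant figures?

2.2

M = D/f = 25/11.5 = 2.174.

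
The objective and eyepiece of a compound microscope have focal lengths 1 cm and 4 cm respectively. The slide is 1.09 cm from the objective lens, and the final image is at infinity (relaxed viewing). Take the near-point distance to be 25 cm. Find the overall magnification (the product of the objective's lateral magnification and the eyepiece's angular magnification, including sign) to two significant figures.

-69

Objective: 1/d_i = 1/f_obj - 1/d_o = 1/1 - 1/1.09 = 0.08257 cm^-1, so d_i = 12.111 cm.
m_obj = -d_i/d_o = -12.111/1.09 = -11.111.
Eyepiece angular magnification (image at infinity): M_eye = D/f_e = 25/4 = 6.250.
Overall M = m_obj x M_eye = (-11.111)(6.250) = -69.44.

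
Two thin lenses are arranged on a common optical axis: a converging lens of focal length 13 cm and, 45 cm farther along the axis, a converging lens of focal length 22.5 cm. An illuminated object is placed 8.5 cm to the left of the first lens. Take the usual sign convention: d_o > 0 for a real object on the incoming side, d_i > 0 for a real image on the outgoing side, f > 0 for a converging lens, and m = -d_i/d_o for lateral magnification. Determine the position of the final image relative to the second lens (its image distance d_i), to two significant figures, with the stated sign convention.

Applying the thin-lens equation to the first lens, 1/13 = 1/8.5 + 1/d_i1, which gives d_i1 = -24.556 cm.
With d_i1 < 0 the first image is virtual and lies on the object side; the object distance for lens 2 is d_o2 = 45 - (-24.556) = 69.556 cm.
Applying the thin-lens equation again with f_2 = 22.5 cm and d_o2 = 69.556 cm gives d_i2 = 33.259 cm.

33 cm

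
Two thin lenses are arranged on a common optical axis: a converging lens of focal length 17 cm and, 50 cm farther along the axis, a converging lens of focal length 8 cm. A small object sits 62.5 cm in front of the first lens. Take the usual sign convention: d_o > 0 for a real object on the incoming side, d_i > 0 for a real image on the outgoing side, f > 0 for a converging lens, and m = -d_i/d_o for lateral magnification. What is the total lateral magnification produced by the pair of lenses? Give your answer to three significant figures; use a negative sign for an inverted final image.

0.160

First lens: d_i1 = 1/(1/17 - 1/62.5) = 23.352 cm.
m_1 = -(23.352)/62.5 = -0.3736.
The intermediate image is 23.352 cm to the right of lens 1, so d_o2 = L - d_i1 = 50 - 23.352 = 26.648 cm.
Second lens: d_i2 = 1/(1/8 - 1/(26.648)) = 11.432 cm.
m_2 = -(11.432)/(26.648) = -0.4290.
The system's lateral magnification is m_1 m_2 = (-0.3736)(-0.4290) = 0.1603.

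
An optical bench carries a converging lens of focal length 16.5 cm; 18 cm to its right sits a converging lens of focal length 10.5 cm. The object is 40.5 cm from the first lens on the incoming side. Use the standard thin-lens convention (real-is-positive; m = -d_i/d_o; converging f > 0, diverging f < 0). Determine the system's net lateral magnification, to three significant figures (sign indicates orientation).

Applying the thin-lens equation to the first lens, 1/16.5 = 1/40.5 + 1/d_i1, which gives d_i1 = 27.844 cm.
Its lateral magnification is m_1 = -d_i1/d_o1 = -(27.844)/40.5 = -0.6875.
This image would form 27.844 cm past lens 1, i.e. 9.844 cm beyond lens 2, so it is a virtual object for lens 2: d_o2 = 18 - 27.844 = -9.844 cm.
Applying the thin-lens equation again with f_2 = 10.5 cm and d_o2 = -9.844 cm gives d_i2 = 5.081 cm.
m_2 = -(5.081)/(-9.844) = 0.5161.
The system's lateral magnification is m_1 m_2 = (-0.6875)(0.5161) = -0.3548.

-0.355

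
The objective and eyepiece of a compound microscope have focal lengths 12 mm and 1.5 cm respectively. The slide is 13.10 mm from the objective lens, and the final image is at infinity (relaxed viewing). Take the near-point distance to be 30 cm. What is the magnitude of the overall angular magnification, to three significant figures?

218

Convert to cm: f_obj = 12 mm = 1.2 cm; d_o = 13.10 mm = 1.31 cm.
Objective: 1/d_i = 1/f_obj - 1/d_o = 1/1.2 - 1/1.31 = 0.06997 cm^-1, so d_i = 14.291 cm.
m_obj = -d_i/d_o = -14.291/1.31 = -10.909.
Eyepiece angular magnification (image at infinity): M_eye = D/f_e = 30/1.5 = 20.000.
Overall M = m_obj x M_eye = (-10.909)(20.000) = -218.18.
|M| = 218.18.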